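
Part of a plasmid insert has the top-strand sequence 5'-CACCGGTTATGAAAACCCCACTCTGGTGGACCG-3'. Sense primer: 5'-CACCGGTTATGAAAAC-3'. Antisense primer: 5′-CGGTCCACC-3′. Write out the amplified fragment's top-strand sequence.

5'-CACCGGTTATGAAAACCCCACTCTGGTGGACCG-3'

The forward primer matches the template at positions 1–16.
The reverse primer's reverse complement is GGTGGACCG, which matches the template at positions 25–33.
The product is the template from position 1 through 33 (33 bp).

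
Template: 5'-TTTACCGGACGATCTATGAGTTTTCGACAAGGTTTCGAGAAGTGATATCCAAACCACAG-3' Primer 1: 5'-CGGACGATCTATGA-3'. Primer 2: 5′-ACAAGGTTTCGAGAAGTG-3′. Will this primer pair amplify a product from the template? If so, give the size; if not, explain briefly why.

Primer 1 (CGGACGATCTATGA) matches the top strand at positions 6–19 (3' end points downstream).
Primer 2 (ACAAGGTTTCGAGAAGTG) also matches the top strand directly, at positions 27–44 — its reverse complement CACTTCTCGAAACCTTGT is not present.
Both primers anneal to the bottom strand with 3' ends pointing the same way, so neither can prime synthesis back toward the other.

No product — both primers anneal to the same strand and extend in the same direction.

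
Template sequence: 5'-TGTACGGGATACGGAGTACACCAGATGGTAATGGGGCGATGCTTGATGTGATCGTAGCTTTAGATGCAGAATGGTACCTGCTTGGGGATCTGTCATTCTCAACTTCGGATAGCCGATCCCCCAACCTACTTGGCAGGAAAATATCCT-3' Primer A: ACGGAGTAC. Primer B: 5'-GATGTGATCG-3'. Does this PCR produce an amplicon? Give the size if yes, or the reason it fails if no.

Primer A (ACGGAGTAC) matches the top strand at positions 11–19 (3' end points downstream).
Primer B (GATGTGATCG) also matches the top strand directly, at positions 45–54 — its reverse complement CGATCACATC is not present.
Both primers anneal to the bottom strand with 3' ends pointing the same way, so neither can prime synthesis back toward the other.

No product — both primers anneal to the same strand and extend in the same direction.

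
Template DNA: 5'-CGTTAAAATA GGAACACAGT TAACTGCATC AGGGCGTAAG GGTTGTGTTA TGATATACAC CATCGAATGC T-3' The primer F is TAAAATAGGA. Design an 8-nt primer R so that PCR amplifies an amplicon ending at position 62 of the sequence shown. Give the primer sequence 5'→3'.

5'-TGGTGTAT-3'

The forward primer binds at positions 4–13; the product's 3' end on the top strand is position 62.
The reverse primer anneals to the top strand over positions 55–62, i.e. to ATACACCA.
Its sequence written 5'→3' is the reverse complement: TGGTGTAT.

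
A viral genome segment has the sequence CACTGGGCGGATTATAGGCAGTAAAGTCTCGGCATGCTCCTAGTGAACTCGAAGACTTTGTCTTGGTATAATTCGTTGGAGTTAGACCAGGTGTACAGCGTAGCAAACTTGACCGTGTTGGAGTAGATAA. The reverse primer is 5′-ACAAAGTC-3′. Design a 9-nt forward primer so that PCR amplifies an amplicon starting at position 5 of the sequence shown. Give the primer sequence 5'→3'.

The reverse primer's reverse complement GACTTTGT matches the template at positions 54–61; the product starts at position 5.
The forward primer is identical to the top strand over positions 5–13: GGGCGGATT.

5'-GGGCGGATT-3'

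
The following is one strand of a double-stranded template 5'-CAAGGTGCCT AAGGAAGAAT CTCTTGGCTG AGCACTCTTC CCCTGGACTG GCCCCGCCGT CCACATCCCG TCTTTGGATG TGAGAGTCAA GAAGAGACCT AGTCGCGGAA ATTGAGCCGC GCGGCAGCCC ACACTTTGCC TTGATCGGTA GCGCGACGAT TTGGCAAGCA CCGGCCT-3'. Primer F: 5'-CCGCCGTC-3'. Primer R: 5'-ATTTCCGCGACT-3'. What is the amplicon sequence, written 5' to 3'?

5'-CCGCCGTCCACATCCCGTCTTTGGATGTGAGAGTCAAGAAGAGACCTAGTCGCGGAAAT-3'

Forward primer CCGCCGTC is found on the top strand at positions 54–61.
Taking the reverse complement of ATTTCCGCGACT gives AGTCGCGGAAAT, found at positions 101–112 on the template; the primer anneals here to the top strand with its 3' end pointing upstream.
The product is the template from position 54 through 112 (59 bp).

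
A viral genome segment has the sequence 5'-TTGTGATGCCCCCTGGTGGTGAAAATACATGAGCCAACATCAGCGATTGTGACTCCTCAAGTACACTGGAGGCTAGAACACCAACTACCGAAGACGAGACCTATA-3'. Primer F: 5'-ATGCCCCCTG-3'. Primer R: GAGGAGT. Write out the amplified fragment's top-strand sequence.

The forward primer matches the template at positions 6–15.
Reverse complement of the reverse primer: ACTCCTC. This occurs on the top strand at positions 52–58.
The product is the template from position 6 through 58 (53 bp).

5'-ATGCCCCCTGGTGGTGAAAATACATGAGCCAACATCAGCGATTGTGACTCCTC-3'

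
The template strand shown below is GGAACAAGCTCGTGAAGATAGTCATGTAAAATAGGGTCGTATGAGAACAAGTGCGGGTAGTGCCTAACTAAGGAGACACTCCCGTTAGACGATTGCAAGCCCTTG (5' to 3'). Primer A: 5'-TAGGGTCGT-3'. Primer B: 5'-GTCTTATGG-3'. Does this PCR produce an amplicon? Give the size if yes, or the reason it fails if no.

Primer B (GTCTTATGG) does not match the top strand, and its reverse complement CCATAAGAC does not match either.
With no annealing site for primer B, no amplification occurs.

No product — primer B has no binding site in the template.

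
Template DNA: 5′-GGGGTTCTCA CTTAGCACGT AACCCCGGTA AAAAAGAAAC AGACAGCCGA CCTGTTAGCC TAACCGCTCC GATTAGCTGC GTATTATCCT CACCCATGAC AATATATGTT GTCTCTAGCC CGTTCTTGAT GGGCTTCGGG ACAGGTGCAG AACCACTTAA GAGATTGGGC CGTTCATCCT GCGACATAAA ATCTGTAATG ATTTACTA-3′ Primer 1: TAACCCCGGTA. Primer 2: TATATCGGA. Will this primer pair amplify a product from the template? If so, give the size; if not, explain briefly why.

No product — primer 2 has no binding site in the template.

Primer 2 (TATATCGGA) does not match the top strand, and its reverse complement TCCGATATA does not match either.
With no annealing site for primer 2, no amplification occurs.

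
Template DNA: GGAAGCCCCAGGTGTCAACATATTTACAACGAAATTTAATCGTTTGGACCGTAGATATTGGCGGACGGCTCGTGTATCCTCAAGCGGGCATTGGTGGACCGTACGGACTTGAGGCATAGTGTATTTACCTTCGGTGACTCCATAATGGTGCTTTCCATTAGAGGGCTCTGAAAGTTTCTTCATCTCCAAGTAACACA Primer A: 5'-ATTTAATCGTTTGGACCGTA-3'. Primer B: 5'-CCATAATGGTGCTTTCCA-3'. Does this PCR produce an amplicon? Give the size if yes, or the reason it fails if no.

No product — both primers anneal to the same strand and extend in the same direction.

Primer A (ATTTAATCGTTTGGACCGTA) matches the top strand at positions 34–53 (3' end points downstream).
Primer B (CCATAATGGTGCTTTCCA) also matches the top strand directly, at positions 140–157 — its reverse complement TGGAAAGCACCATTATGG is not present.
Both primers anneal to the bottom strand with 3' ends pointing the same way, so neither can prime synthesis back toward the other.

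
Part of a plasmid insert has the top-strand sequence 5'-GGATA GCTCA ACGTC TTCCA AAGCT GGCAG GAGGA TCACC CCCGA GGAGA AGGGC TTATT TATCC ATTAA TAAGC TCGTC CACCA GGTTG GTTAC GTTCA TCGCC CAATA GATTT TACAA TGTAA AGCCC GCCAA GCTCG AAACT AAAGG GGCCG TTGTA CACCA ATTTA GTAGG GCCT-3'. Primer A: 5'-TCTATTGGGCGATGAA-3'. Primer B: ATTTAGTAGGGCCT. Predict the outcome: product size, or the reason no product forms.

No product — the primers' 3' ends point away from each other.

Primer A (TCTATTGGGCGATGAA) has reverse complement TTCATCGCCCAATAGA, which matches the top strand at positions 97–112; primer A anneals to the top strand there with its 3' end pointing upstream toward position 97.
Primer B (ATTTAGTAGGGCCT) matches the top strand directly at positions 166–179; it anneals to the bottom strand with its 3' end pointing downstream toward position 179.
The 3' ends diverge (primer A extends toward position 1, primer B toward position 179), so the primers never converge on a shared product.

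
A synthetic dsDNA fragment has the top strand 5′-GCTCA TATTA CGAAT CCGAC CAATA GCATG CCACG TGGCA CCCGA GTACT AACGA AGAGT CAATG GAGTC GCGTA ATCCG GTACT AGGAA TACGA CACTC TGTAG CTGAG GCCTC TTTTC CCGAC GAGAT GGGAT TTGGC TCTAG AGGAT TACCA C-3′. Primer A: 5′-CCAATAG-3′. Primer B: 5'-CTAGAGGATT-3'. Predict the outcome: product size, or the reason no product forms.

Primer A (CCAATAG) matches the top strand at positions 20–26 (3' end points downstream).
Primer B (CTAGAGGATT) also matches the top strand directly, at positions 142–151 — its reverse complement AATCCTCTAG is not present.
Both primers anneal to the bottom strand with 3' ends pointing the same way, so neither can prime synthesis back toward the other.

No product — both primers anneal to the same strand and extend in the same direction.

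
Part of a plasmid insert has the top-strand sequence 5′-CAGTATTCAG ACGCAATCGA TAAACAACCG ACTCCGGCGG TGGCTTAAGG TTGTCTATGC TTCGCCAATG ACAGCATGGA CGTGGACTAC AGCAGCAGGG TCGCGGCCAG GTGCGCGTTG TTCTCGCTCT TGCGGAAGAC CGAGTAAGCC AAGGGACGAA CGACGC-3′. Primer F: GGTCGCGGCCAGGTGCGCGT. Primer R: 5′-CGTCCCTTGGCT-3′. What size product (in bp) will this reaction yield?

60 bp

The forward primer matches the template at positions 99–118.
Reverse complement of the reverse primer: AGCCAAGGGACG. This occurs on the top strand at positions 147–158.
Product length = (reverse-primer end) − (forward-primer start) + 1 = 158 − 99 + 1 = 60 bp.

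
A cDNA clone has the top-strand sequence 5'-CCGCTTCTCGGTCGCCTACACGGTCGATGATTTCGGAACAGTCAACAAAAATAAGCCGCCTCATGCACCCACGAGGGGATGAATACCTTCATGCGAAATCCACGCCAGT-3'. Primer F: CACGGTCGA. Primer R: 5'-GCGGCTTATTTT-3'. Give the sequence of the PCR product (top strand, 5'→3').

5'-CACGGTCGATGATTTCGGAACAGTCAACAAAAATAAGCCGC-3'

The forward primer matches the template at positions 19–27.
The reverse primer's reverse complement is AAAATAAGCCGC, which matches the template at positions 48–59.
The product is the template from position 19 through 59 (41 bp).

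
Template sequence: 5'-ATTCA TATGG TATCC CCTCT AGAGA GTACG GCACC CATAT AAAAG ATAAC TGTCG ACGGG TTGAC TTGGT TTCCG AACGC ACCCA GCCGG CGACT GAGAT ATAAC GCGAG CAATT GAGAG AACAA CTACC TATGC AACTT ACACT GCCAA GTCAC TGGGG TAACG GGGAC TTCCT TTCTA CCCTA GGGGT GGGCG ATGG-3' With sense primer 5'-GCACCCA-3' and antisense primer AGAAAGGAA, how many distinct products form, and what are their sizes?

Two products: 149 bp, 101 bp

The forward primer GCACCCA matches the top strand at positions 31–37, 79–85.
The reverse primer's reverse complement is TTCCTTTCT, matching at positions 171–179.
Each forward site pairs with the reverse site to give a product ending at position 179: sizes 149, 101 bp.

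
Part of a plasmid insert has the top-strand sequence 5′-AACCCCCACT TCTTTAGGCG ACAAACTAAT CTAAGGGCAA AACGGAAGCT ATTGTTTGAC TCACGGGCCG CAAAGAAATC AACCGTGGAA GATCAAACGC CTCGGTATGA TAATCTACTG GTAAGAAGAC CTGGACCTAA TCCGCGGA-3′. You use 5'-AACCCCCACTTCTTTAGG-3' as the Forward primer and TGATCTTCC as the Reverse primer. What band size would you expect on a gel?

The forward primer matches the template at positions 1–18.
Reverse complement of the reverse primer: GGAAGATCA. This occurs on the top strand at positions 87–95.
Amplicon spans positions 1–95: 95 bp.

95 bp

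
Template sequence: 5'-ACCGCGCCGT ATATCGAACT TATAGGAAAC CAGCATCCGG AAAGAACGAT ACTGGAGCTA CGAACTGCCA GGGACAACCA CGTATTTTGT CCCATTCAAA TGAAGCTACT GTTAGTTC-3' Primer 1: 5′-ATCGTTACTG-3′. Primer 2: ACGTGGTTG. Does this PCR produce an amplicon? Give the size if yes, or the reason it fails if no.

Primer 1 (ATCGTTACTG) does not match the top strand, and its reverse complement CAGTAACGAT does not match either.
With no annealing site for primer 1, no amplification occurs.

No product — primer 1 has no binding site in the template.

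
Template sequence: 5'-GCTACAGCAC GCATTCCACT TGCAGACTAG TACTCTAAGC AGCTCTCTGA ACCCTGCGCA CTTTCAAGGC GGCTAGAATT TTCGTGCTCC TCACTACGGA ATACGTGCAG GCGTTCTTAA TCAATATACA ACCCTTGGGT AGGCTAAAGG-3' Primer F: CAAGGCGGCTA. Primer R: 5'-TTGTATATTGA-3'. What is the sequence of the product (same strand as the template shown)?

Forward primer CAAGGCGGCTA is found on the top strand at positions 65–75.
Taking the reverse complement of TTGTATATTGA gives TCAATATACAA, found at positions 121–131 on the template; the primer anneals here to the top strand with its 3' end pointing upstream.
The product is the template from position 65 through 131 (67 bp).

5'-CAAGGCGGCTAGAATTTTCGTGCTCCTCACTACGGAATACGTGCAGGCGTTCTTAATCAATATACAA-3'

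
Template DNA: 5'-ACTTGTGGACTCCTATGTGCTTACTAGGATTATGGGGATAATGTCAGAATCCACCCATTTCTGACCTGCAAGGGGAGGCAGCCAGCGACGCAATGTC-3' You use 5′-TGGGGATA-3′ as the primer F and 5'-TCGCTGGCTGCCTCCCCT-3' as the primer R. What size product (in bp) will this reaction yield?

Scanning the template, TGGGGATA occurs at positions 33–40; this primer anneals to the bottom strand there with its 3' end pointing downstream.
Taking the reverse complement of TCGCTGGCTGCCTCCCCT gives AGGGGAGGCAGCCAGCGA, found at positions 71–88 on the template; the primer anneals here to the top strand with its 3' end pointing upstream.
Product length = (reverse-primer end) − (forward-primer start) + 1 = 88 − 33 + 1 = 56 bp.

56 bp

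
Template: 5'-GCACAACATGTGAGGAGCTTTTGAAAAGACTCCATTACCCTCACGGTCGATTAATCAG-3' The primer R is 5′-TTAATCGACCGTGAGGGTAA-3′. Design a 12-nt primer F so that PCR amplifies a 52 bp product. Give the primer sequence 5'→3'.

5'-ACAACATGTGAG-3'

The reverse primer's reverse complement TTACCCTCACGGTCGATTAA matches the template at positions 35–54, so the product ends at position 54.
A 52 bp product then starts at position 54 − 52 + 1 = 3.
The forward primer is identical to the top strand there: ACAACATGTGAG.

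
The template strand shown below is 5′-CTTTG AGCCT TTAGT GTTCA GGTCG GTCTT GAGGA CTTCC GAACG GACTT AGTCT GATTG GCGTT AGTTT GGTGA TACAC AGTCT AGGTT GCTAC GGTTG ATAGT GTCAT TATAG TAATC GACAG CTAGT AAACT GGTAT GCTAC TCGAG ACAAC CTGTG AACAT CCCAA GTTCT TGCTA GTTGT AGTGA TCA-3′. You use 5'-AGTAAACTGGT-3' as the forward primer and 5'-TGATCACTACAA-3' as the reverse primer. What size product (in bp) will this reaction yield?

Scanning the template, AGTAAACTGGT occurs at positions 128–138; this primer anneals to the bottom strand there with its 3' end pointing downstream.
The reverse primer's reverse complement is TTGTAGTGATCA, which matches the template at positions 182–193.
Product length = (reverse-primer end) − (forward-primer start) + 1 = 193 − 128 + 1 = 66 bp.

66 bp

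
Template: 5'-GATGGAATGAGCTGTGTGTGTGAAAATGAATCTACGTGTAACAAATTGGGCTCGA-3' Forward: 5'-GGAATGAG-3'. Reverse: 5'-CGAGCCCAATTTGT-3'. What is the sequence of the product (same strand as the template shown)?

5'-GGAATGAGCTGTGTGTGTGAAAATGAATCTACGTGTAACAAATTGGGCTCG-3'

Scanning the template, GGAATGAG occurs at positions 4–11; this primer anneals to the bottom strand there with its 3' end pointing downstream.
Reverse complement of the reverse primer: ACAAATTGGGCTCG. This occurs on the top strand at positions 41–54.
The product is the template from position 4 through 54 (51 bp).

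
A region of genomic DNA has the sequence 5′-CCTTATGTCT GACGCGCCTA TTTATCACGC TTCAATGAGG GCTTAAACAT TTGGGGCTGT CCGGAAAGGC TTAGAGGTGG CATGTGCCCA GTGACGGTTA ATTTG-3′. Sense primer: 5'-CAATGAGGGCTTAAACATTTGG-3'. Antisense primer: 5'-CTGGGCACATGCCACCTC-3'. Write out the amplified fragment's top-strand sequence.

Forward primer CAATGAGGGCTTAAACATTTGG is found on the top strand at positions 33–54.
Taking the reverse complement of CTGGGCACATGCCACCTC gives GAGGTGGCATGTGCCCAG, found at positions 74–91 on the template; the primer anneals here to the top strand with its 3' end pointing upstream.
The product is the template from position 33 through 91 (59 bp).

5'-CAATGAGGGCTTAAACATTTGGGGCTGTCCGGAAAGGCTTAGAGGTGGCATGTGCCCAG-3'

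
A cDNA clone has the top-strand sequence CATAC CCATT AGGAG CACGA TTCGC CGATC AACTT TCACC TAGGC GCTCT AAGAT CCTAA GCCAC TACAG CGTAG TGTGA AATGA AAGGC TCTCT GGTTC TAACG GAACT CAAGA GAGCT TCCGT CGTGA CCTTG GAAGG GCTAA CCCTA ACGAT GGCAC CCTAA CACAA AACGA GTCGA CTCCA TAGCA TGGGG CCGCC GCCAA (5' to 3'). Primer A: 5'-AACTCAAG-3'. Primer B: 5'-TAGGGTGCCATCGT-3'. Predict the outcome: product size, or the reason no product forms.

Yes — a 58 bp product.

Primer A (AACTCAAG) matches the top strand at positions 107–114; it acts as a forward primer.
Primer B's reverse complement is ACGATGGCACCCTA, matching the top strand at positions 151–164; it acts as a reverse primer.
The 3' ends face each other across positions 107–164, giving a 58 bp product.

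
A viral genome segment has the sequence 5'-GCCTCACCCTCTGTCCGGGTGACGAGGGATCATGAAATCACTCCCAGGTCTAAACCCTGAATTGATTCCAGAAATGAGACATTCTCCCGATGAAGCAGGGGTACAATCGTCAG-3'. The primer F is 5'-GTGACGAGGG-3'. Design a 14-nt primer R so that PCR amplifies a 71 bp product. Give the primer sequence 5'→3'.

5'-CGGGAGAATGTCTC-3'

The forward primer binds at positions 19–28, so a 71 bp product ends at position 19 + 71 − 1 = 89.
The reverse primer anneals to the top strand over positions 76–89, i.e. to GAGACATTCTCCCG.
Its sequence written 5'→3' is the reverse complement: CGGGAGAATGTCTC.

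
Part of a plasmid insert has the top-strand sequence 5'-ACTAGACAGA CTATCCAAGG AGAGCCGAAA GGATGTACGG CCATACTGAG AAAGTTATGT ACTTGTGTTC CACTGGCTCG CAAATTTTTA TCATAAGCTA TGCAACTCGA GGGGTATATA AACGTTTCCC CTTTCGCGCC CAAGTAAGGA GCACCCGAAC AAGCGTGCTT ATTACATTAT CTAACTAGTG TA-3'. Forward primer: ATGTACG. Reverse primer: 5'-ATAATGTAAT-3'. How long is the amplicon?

148 bp

Scanning the template, ATGTACG occurs at positions 33–39; this primer anneals to the bottom strand there with its 3' end pointing downstream.
The reverse primer's reverse complement is ATTACATTAT, which matches the template at positions 171–180.
Amplicon spans positions 33–180: 148 bp.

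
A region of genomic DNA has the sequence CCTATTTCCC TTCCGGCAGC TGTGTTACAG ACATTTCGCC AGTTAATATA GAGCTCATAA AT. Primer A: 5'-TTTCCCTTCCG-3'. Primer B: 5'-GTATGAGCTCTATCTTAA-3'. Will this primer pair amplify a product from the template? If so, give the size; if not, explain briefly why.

Primer B (GTATGAGCTCTATCTTAA) does not match the top strand, and its reverse complement TTAAGATAGAGCTCATAC does not match either.
With no annealing site for primer B, no amplification occurs.

No product — primer B has no binding site in the template.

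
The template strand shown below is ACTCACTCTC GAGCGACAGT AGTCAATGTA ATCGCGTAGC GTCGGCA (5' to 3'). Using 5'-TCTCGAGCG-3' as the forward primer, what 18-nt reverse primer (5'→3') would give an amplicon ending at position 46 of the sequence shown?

5'-GCCGACGCTACGCGATTA-3'

The forward primer binds at positions 7–15; the product's 3' end on the top strand is position 46.
The reverse primer anneals to the top strand over positions 29–46, i.e. to TAATCGCGTAGCGTCGGC.
Its sequence written 5'→3' is the reverse complement: GCCGACGCTACGCGATTA.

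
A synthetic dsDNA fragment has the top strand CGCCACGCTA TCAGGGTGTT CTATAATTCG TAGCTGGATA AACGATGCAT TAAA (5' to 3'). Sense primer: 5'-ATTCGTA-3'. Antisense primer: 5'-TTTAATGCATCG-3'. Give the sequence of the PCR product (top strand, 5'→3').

5'-ATTCGTAGCTGGATAAACGATGCATTAAA-3'

Forward primer ATTCGTA is found on the top strand at positions 26–32.
The reverse primer's reverse complement is CGATGCATTAAA, which matches the template at positions 43–54.
The product is the template from position 26 through 54 (29 bp).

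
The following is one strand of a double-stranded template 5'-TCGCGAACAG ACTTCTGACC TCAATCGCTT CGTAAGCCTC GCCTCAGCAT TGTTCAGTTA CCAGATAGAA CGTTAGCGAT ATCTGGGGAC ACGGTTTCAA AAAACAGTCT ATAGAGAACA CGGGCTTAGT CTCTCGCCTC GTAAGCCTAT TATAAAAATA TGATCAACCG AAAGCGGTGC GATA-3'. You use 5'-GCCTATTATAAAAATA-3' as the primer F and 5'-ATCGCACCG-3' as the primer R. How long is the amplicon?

Scanning the template, GCCTATTATAAAAATA occurs at positions 145–160; this primer anneals to the bottom strand there with its 3' end pointing downstream.
Taking the reverse complement of ATCGCACCG gives CGGTGCGAT, found at positions 175–183 on the template; the primer anneals here to the top strand with its 3' end pointing upstream.
Amplicon spans positions 145–183: 39 bp.

39 bp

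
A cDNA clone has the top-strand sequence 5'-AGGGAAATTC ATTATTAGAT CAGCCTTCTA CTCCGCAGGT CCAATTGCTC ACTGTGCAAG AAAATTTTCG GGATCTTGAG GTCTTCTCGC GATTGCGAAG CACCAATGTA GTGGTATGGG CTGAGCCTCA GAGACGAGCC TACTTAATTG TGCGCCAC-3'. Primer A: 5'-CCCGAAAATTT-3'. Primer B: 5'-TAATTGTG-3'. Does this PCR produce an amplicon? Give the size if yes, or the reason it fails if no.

No product — the primers' 3' ends point away from each other.

Primer A (CCCGAAAATTT) has reverse complement AAATTTTCGGG, which matches the top strand at positions 62–72; primer A anneals to the top strand there with its 3' end pointing upstream toward position 62.
Primer B (TAATTGTG) matches the top strand directly at positions 145–152; it anneals to the bottom strand with its 3' end pointing downstream toward position 152.
The 3' ends diverge (primer A extends toward position 1, primer B toward position 158), so the primers never converge on a shared product.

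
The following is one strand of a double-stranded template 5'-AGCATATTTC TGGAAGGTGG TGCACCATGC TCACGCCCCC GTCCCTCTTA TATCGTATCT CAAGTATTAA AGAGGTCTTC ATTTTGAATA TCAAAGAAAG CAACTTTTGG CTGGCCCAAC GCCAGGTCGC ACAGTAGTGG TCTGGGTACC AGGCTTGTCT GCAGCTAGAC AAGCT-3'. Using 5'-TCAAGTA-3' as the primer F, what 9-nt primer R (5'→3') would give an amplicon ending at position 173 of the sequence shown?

The forward primer binds at positions 60–66; the product's 3' end on the top strand is position 173.
The reverse primer anneals to the top strand over positions 165–173, i.e. to CTAGACAAG.
Its sequence written 5'→3' is the reverse complement: CTTGTCTAG.

5'-CTTGTCTAG-3'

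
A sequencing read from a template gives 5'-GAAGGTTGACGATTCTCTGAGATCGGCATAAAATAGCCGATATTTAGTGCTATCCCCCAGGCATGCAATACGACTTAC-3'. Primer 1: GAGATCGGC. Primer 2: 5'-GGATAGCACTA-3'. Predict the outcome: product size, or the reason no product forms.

Primer 1 (GAGATCGGC) matches the top strand at positions 19–27; it acts as a forward primer.
Primer 2's reverse complement is TAGTGCTATCC, matching the top strand at positions 45–55; it acts as a reverse primer.
The 3' ends face each other across positions 19–55, giving a 37 bp product.

Yes — a 37 bp product.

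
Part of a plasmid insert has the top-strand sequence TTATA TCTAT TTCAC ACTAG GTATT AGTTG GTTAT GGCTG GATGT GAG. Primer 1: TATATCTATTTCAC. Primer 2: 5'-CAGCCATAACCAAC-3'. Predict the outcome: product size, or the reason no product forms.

Primer 1 (TATATCTATTTCAC) matches the top strand at positions 2–15; it acts as a forward primer.
Primer 2's reverse complement is GTTGGTTATGGCTG, matching the top strand at positions 27–40; it acts as a reverse primer.
The 3' ends face each other across positions 2–40, giving a 39 bp product.

Yes — a 39 bp product.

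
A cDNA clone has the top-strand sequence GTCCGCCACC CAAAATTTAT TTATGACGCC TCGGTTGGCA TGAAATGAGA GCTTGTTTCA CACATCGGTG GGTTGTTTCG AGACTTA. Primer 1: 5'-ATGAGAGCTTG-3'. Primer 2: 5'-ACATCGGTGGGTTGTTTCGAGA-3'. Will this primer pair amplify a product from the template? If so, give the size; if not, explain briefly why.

No product — both primers anneal to the same strand and extend in the same direction.

Primer 1 (ATGAGAGCTTG) matches the top strand at positions 45–55 (3' end points downstream).
Primer 2 (ACATCGGTGGGTTGTTTCGAGA) also matches the top strand directly, at positions 62–83 — its reverse complement TCTCGAAACAACCCACCGATGT is not present.
Both primers anneal to the bottom strand with 3' ends pointing the same way, so neither can prime synthesis back toward the other.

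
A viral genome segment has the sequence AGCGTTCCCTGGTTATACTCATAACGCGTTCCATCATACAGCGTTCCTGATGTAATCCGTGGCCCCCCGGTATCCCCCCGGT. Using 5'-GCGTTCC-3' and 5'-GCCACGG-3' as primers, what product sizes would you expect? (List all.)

The forward primer GCGTTCC matches the top strand at positions 2–8, 26–32, 41–47.
The reverse primer's reverse complement is CCGTGGC, matching at positions 57–63.
Each forward site pairs with the reverse site to give a product ending at position 63: sizes 62, 38, 23 bp.

62 bp, 38 bp, 23 bp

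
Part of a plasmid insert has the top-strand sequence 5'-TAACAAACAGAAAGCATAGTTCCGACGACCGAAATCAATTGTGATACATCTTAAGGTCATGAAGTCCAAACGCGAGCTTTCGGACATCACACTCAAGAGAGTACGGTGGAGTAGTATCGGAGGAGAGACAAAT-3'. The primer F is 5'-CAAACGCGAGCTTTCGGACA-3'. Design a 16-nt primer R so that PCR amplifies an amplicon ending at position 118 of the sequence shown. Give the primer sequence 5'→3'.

The forward primer binds at positions 67–86; the product's 3' end on the top strand is position 118.
The reverse primer anneals to the top strand over positions 103–118, i.e. to ACGGTGGAGTAGTATC.
Its sequence written 5'→3' is the reverse complement: GATACTACTCCACCGT.

5'-GATACTACTCCACCGT-3'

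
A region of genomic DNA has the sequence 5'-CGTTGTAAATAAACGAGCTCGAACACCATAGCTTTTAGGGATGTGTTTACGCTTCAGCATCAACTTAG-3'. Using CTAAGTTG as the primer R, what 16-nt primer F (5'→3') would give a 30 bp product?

The reverse primer's reverse complement CAACTTAG matches the template at positions 61–68, so the product ends at position 68.
A 30 bp product then starts at position 68 − 30 + 1 = 39.
The forward primer is identical to the top strand there: GGATGTGTTTACGCTT.

5'-GGATGTGTTTACGCTT-3'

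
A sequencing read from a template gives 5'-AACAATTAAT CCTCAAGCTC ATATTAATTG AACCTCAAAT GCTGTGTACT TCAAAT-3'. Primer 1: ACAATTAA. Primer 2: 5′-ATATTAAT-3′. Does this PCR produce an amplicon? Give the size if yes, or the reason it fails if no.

Primer 1 (ACAATTAA) matches the top strand at positions 2–9 (3' end points downstream).
Primer 2 (ATATTAAT) also matches the top strand directly, at positions 21–28 — its reverse complement ATTAATAT is not present.
Both primers anneal to the bottom strand with 3' ends pointing the same way, so neither can prime synthesis back toward the other.

No product — both primers anneal to the same strand and extend in the same direction.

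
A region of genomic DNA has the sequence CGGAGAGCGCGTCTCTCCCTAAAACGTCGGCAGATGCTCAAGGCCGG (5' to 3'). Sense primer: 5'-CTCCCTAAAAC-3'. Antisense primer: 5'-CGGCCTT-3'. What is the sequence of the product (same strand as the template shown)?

Forward primer CTCCCTAAAAC is found on the top strand at positions 15–25.
The reverse primer's reverse complement is AAGGCCG, which matches the template at positions 40–46.
The product is the template from position 15 through 46 (32 bp).

5'-CTCCCTAAAACGTCGGCAGATGCTCAAGGCCG-3'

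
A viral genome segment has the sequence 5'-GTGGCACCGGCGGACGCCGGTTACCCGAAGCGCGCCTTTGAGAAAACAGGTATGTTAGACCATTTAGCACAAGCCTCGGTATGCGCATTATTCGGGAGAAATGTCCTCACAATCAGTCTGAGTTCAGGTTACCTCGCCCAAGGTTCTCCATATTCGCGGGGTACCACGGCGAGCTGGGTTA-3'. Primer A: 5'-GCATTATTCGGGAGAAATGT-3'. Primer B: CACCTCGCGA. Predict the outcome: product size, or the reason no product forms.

No product — primer B has no binding site in the template.

Primer B (CACCTCGCGA) does not match the top strand, and its reverse complement TCGCGAGGTG does not match either.
With no annealing site for primer B, no amplification occurs.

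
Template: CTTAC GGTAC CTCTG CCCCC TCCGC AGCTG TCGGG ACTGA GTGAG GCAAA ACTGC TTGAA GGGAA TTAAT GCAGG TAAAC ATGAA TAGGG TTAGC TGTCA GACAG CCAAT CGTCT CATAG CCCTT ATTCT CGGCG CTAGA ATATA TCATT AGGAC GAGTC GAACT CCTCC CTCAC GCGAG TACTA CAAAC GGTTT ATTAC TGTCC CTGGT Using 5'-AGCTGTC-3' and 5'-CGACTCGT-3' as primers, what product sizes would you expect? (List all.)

136 bp, 69 bp

The forward primer AGCTGTC matches the top strand at positions 26–32, 93–99.
The reverse primer's reverse complement is ACGAGTCG, matching at positions 154–161.
Each forward site pairs with the reverse site to give a product ending at position 161: sizes 136, 69 bp.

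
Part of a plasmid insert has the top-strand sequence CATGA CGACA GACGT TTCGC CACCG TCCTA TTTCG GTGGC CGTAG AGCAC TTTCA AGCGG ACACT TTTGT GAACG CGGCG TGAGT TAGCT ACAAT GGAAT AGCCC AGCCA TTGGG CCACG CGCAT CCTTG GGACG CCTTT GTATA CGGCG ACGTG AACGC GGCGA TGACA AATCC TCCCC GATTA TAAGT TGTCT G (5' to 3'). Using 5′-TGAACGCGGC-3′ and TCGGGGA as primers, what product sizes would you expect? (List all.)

The forward primer TGAACGCGGC matches the top strand at positions 70–79, 154–163.
The reverse primer's reverse complement is TCCCCGA, matching at positions 176–182.
Each forward site pairs with the reverse site to give a product ending at position 182: sizes 113, 29 bp.

113 bp, 29 bp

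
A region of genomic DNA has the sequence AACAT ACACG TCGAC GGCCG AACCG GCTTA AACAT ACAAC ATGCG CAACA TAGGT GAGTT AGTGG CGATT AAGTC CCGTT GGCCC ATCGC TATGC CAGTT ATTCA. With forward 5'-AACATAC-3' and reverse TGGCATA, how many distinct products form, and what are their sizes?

The forward primer AACATAC matches the top strand at positions 1–7, 31–37.
The reverse primer's reverse complement is TATGCCA, matching at positions 91–97.
Each forward site pairs with the reverse site to give a product ending at position 97: sizes 97, 67 bp.

Two products: 97 bp, 67 bp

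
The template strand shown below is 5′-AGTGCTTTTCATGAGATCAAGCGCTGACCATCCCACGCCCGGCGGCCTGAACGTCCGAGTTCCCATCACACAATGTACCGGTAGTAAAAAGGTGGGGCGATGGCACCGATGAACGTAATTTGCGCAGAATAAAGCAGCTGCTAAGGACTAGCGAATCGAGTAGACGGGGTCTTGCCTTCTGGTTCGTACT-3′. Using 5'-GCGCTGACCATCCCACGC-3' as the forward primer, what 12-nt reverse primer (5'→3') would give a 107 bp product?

5'-CTGCGCAAATTA-3'

The forward primer binds at positions 21–38, so a 107 bp product ends at position 21 + 107 − 1 = 127.
The reverse primer anneals to the top strand over positions 116–127, i.e. to TAATTTGCGCAG.
Its sequence written 5'→3' is the reverse complement: CTGCGCAAATTA.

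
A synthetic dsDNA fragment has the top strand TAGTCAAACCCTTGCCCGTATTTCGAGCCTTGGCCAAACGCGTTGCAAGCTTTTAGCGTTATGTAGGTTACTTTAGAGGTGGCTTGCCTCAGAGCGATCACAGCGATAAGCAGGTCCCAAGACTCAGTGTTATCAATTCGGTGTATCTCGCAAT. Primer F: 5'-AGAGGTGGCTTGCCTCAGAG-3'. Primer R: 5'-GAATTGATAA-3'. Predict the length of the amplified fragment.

65 bp

The forward primer matches the template at positions 75–94.
The reverse primer's reverse complement is TTATCAATTC, which matches the template at positions 130–139.
Product length = (reverse-primer end) − (forward-primer start) + 1 = 139 − 75 + 1 = 65 bp.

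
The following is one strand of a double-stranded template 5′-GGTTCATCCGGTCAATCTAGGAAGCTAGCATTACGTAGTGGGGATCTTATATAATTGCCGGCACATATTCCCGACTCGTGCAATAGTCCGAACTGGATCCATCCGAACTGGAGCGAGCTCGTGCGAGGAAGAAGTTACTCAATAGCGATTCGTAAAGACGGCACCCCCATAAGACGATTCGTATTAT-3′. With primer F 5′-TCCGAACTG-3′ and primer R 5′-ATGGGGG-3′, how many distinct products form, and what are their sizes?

Two products: 84 bp, 69 bp

The forward primer TCCGAACTG matches the top strand at positions 87–95, 102–110.
The reverse primer's reverse complement is CCCCCAT, matching at positions 164–170.
Each forward site pairs with the reverse site to give a product ending at position 170: sizes 84, 69 bp.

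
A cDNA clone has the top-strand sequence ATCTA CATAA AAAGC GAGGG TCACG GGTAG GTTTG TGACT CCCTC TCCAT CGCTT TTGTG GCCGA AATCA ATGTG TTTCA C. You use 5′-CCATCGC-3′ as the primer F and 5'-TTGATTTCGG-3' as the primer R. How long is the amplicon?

The forward primer matches the template at positions 47–53.
The reverse primer's reverse complement is CCGAAATCAA, which matches the template at positions 62–71.
The product runs from position 47 to position 71, so its length is 71 − 47 + 1 = 25 bp.

25 bp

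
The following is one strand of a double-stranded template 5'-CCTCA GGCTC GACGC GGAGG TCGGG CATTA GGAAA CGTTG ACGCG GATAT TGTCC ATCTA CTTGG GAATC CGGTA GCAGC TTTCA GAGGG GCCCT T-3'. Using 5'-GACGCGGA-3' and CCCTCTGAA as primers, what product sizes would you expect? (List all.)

The forward primer GACGCGGA matches the top strand at positions 11–18, 40–47.
The reverse primer's reverse complement is TTCAGAGGG, matching at positions 82–90.
Each forward site pairs with the reverse site to give a product ending at position 90: sizes 80, 51 bp.

80 bp, 51 bp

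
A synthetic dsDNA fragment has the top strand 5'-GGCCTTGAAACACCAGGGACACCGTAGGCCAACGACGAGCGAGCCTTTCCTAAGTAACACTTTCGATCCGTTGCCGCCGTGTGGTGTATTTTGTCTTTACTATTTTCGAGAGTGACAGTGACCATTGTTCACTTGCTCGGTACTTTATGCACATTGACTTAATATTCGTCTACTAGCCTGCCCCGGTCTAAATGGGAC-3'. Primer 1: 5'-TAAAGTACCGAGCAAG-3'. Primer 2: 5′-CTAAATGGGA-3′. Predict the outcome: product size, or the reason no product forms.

No product — the primers' 3' ends point away from each other.

Primer 1 (TAAAGTACCGAGCAAG) has reverse complement CTTGCTCGGTACTTTA, which matches the top strand at positions 132–147; primer 1 anneals to the top strand there with its 3' end pointing upstream toward position 132.
Primer 2 (CTAAATGGGA) matches the top strand directly at positions 188–197; it anneals to the bottom strand with its 3' end pointing downstream toward position 197.
The 3' ends diverge (primer 1 extends toward position 1, primer 2 toward position 198), so the primers never converge on a shared product.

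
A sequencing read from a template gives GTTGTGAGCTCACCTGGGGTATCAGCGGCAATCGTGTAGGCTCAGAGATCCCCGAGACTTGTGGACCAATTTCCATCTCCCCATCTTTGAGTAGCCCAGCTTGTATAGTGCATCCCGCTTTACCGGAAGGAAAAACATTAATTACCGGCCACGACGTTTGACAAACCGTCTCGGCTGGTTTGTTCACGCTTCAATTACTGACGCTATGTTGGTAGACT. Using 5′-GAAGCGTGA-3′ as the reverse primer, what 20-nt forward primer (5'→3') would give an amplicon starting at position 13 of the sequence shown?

5'-CCTGGGGTATCAGCGGCAAT-3'

The reverse primer's reverse complement TCACGCTTC matches the template at positions 184–192; the product starts at position 13.
The forward primer is identical to the top strand over positions 13–32: CCTGGGGTATCAGCGGCAAT.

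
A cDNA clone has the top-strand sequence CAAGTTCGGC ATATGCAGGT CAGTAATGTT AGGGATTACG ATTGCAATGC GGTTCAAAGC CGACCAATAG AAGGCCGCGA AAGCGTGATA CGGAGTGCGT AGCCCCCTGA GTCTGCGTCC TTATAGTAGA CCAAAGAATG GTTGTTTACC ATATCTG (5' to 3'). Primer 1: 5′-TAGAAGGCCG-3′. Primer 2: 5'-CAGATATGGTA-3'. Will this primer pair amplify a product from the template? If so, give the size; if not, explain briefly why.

Primer 1 (TAGAAGGCCG) matches the top strand at positions 68–77; it acts as a forward primer.
Primer 2's reverse complement is TACCATATCTG, matching the top strand at positions 147–157; it acts as a reverse primer.
The 3' ends face each other across positions 68–157, giving a 90 bp product.

Yes — a 90 bp product.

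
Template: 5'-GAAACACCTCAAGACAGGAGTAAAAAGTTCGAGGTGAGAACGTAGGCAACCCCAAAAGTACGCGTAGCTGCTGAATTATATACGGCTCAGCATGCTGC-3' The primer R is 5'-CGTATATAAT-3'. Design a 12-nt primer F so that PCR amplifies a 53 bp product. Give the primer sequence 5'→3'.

The reverse primer's reverse complement ATTATATACG matches the template at positions 75–84, so the product ends at position 84.
A 53 bp product then starts at position 84 − 53 + 1 = 32.
The forward primer is identical to the top strand there: AGGTGAGAACGT.

5'-AGGTGAGAACGT-3'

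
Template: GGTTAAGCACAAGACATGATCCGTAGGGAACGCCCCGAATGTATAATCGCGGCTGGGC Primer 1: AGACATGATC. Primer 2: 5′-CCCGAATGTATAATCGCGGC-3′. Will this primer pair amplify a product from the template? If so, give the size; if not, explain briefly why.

Primer 1 (AGACATGATC) matches the top strand at positions 12–21 (3' end points downstream).
Primer 2 (CCCGAATGTATAATCGCGGC) also matches the top strand directly, at positions 34–53 — its reverse complement GCCGCGATTATACATTCGGG is not present.
Both primers anneal to the bottom strand with 3' ends pointing the same way, so neither can prime synthesis back toward the other.

No product — both primers anneal to the same strand and extend in the same direction.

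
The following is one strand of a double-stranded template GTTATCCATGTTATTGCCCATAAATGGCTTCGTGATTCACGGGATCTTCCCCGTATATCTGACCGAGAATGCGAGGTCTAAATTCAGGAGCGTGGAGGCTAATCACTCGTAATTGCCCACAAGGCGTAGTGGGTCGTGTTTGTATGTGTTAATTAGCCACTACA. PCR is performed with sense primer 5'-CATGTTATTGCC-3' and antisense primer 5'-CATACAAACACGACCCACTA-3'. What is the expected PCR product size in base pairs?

140 bp

The forward primer matches the template at positions 7–18.
Reverse complement of the reverse primer: TAGTGGGTCGTGTTTGTATG. This occurs on the top strand at positions 127–146.
The product runs from position 7 to position 146, so its length is 146 − 7 + 1 = 140 bp.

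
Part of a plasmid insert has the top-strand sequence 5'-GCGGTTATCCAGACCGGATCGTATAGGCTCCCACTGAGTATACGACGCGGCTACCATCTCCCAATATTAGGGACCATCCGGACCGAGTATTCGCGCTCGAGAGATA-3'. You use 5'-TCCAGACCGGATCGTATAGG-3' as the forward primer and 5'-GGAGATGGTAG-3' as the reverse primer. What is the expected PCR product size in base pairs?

Forward primer TCCAGACCGGATCGTATAGG is found on the top strand at positions 8–27.
The reverse primer's reverse complement is CTACCATCTCC, which matches the template at positions 51–61.
The product runs from position 8 to position 61, so its length is 61 − 8 + 1 = 54 bp.

54 bp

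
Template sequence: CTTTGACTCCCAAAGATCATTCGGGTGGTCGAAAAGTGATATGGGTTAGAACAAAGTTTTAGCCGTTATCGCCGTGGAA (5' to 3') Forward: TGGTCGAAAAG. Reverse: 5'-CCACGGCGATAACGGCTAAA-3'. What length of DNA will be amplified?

52 bp

Scanning the template, TGGTCGAAAAG occurs at positions 26–36; this primer anneals to the bottom strand there with its 3' end pointing downstream.
The reverse primer's reverse complement is TTTAGCCGTTATCGCCGTGG, which matches the template at positions 58–77.
Product length = (reverse-primer end) − (forward-primer start) + 1 = 77 − 26 + 1 = 52 bp.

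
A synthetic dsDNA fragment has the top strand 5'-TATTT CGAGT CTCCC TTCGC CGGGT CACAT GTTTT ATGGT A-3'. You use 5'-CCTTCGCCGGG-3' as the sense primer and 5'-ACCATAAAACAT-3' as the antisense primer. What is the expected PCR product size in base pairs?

Forward primer CCTTCGCCGGG is found on the top strand at positions 14–24.
Reverse complement of the reverse primer: ATGTTTTATGGT. This occurs on the top strand at positions 29–40.
Product length = (reverse-primer end) − (forward-primer start) + 1 = 40 − 14 + 1 = 27 bp.

27 bp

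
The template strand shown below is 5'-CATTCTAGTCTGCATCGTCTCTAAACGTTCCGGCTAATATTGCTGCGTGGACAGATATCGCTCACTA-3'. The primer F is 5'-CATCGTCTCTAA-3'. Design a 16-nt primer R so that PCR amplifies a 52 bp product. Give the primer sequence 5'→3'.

5'-TGAGCGATATCTGTCC-3'

The forward primer binds at positions 13–24, so a 52 bp product ends at position 13 + 52 − 1 = 64.
The reverse primer anneals to the top strand over positions 49–64, i.e. to GGACAGATATCGCTCA.
Its sequence written 5'→3' is the reverse complement: TGAGCGATATCTGTCC.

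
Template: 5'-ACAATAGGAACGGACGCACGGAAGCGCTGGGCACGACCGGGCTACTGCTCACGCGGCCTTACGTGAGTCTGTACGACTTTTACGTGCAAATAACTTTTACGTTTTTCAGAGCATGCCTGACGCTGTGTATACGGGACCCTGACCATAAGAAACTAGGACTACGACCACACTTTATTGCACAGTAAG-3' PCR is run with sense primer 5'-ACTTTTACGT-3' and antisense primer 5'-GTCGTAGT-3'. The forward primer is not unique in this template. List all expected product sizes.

The forward primer ACTTTTACGT matches the top strand at positions 76–85, 93–102.
The reverse primer's reverse complement is ACTACGAC, matching at positions 158–165.
Each forward site pairs with the reverse site to give a product ending at position 165: sizes 90, 73 bp.

90 bp, 73 bp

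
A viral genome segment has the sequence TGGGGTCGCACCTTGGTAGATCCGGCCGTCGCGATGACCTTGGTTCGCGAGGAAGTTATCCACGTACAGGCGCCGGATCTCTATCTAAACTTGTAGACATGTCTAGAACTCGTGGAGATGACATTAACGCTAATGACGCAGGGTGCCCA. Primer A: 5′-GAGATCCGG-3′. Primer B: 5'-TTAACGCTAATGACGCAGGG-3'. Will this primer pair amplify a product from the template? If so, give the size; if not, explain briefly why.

No product — the primers' 3' ends point away from each other.

Primer A (GAGATCCGG) has reverse complement CCGGATCTC, which matches the top strand at positions 73–81; primer A anneals to the top strand there with its 3' end pointing upstream toward position 73.
Primer B (TTAACGCTAATGACGCAGGG) matches the top strand directly at positions 124–143; it anneals to the bottom strand with its 3' end pointing downstream toward position 143.
The 3' ends diverge (primer A extends toward position 1, primer B toward position 149), so the primers never converge on a shared product.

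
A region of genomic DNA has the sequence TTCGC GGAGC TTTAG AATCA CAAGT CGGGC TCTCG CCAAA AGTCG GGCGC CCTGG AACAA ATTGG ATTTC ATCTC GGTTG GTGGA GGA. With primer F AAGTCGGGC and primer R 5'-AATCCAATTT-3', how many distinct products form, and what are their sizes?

The forward primer AAGTCGGGC matches the top strand at positions 22–30, 40–48.
The reverse primer's reverse complement is AAATTGGATT, matching at positions 59–68.
Each forward site pairs with the reverse site to give a product ending at position 68: sizes 47, 29 bp.

Two products: 47 bp, 29 bp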